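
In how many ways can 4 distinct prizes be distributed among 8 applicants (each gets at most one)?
P(8,4) = 8!/(8-4)! = 1680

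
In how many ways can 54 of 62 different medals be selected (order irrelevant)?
C(62,54) = 62!/(54!×8!) = 3381098545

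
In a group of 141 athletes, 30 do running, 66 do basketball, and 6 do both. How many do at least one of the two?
|A∪B| = |A| + |B| - |A∩B| = 30 + 66 - 6 = 90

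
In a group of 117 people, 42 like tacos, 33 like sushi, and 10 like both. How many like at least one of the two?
|A∪B| = |A| + |B| - |A∩B| = 42 + 33 - 10 = 65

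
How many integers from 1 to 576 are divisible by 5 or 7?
⌊576/5⌋ + ⌊576/7⌋ - ⌊576/35⌋ = 115 + 82 - 16 = 181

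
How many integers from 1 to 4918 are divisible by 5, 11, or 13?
⌊4918/5⌋+⌊4918/11⌋+⌊4918/13⌋ - ⌊4918/55⌋-⌊4918/65⌋-⌊4918/143⌋ + ⌊4918/715⌋ = 983+447+378 - 89-75-34 + 6 = 1616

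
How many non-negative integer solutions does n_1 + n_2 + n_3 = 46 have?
C(46+3-1, 3-1) = C(48, 2) = 1128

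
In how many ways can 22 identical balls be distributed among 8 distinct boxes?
C(22+8-1, 8-1) = C(29, 7) = 1560780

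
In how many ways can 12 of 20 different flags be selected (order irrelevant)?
C(20,12) = 20!/(12!×8!) = 125970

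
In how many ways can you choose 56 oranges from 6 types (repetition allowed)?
C(56+6-1, 6-1) = C(61, 5) = 5949147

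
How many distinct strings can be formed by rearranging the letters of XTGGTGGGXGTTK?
13! / (6! × 4! × 2! × 1!) = 180180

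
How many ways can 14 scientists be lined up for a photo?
14! = 87178291200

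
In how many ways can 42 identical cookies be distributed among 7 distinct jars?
C(42+7-1, 7-1) = C(48, 6) = 12271512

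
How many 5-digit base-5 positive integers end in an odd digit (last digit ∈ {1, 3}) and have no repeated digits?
Last∈{1,3}. Last=0: 0. Last nonzero: 2×3×P(3,3) = 36. Total = 36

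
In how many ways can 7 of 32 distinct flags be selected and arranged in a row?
P(32,7) = 32!/(32-7)! = 16963914240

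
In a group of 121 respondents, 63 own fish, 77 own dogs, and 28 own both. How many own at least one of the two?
|A∪B| = |A| + |B| - |A∩B| = 63 + 77 - 28 = 112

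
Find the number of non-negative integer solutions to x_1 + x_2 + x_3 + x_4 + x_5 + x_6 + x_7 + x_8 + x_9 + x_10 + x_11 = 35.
C(35+11-1, 11-1) = C(45, 10) = 3190187286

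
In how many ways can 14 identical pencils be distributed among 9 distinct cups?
C(14+9-1, 9-1) = C(22, 8) = 319770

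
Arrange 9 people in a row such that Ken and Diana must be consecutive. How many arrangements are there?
Treat the 2 as one block: (9-2+1)! × 2! = 40320 × 2 = 80640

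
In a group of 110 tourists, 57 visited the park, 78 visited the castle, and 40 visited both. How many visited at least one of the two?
|A∪B| = |A| + |B| - |A∩B| = 57 + 78 - 40 = 95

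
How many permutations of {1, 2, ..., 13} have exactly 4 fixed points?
Choose the 4 fixed points C(13,4) = 715, derange the rest: !9 = Σ_{j=0}^{9} (-1)^j·9!/j! = 362880 - 362880 + 181440 - 60480 + 15120 - 3024 + 504 - 72 + 9 - 1 = 133496. Product = 715 × 133496 = 95449640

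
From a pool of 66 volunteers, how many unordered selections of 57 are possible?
C(66,57) = 66!/(57!×9!) = 37014131440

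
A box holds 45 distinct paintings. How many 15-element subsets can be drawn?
C(45,15) = 45!/(15!×30!) = 344867425584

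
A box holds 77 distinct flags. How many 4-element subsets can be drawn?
C(77,4) = 77!/(4!×73!) = 1353275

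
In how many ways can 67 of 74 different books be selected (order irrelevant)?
C(74,67) = 74!/(67!×7!) = 1799579064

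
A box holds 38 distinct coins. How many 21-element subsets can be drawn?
C(38,21) = 38!/(21!×17!) = 28781143380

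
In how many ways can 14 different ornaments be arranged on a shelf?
14! = 87178291200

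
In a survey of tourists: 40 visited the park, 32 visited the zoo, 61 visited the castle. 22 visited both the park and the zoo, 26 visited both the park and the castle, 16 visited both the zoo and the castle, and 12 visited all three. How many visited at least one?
|A∪B∪C| = 40+32+61-22-26-16+12 = 81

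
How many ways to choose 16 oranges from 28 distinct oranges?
C(28,16) = 28!/(16!×12!) = 30421755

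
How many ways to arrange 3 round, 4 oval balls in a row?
7! / (3! × 4!) = 35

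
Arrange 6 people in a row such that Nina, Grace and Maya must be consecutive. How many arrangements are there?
Treat the 3 as one block: (6-3+1)! × 3! = 24 × 6 = 144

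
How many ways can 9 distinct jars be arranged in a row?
9! = 362880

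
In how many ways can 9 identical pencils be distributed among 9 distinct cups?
C(9+9-1, 9-1) = C(17, 8) = 24310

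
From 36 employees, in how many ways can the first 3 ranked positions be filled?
P(36,3) = 36!/(36-3)! = 42840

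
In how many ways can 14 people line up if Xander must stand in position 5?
Fix one position: (14-1)! = 6227020800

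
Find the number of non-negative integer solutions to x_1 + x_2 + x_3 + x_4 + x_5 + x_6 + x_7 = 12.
C(12+7-1, 7-1) = C(18, 6) = 18564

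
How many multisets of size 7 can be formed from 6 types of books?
C(7+6-1, 6-1) = C(12, 5) = 792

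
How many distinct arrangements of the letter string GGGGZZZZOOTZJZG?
15! / (6! × 1! × 2! × 1! × 5!) = 7567560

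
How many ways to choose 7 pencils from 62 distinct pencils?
C(62,7) = 62!/(7!×55!) = 491796152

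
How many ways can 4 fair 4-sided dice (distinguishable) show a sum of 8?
Coefficient of x^8 in (x + x² + ... + x^4)^4. By inclusion-exclusion on dice exceeding 4: Σ_j (-1)^j C(4,j)·C(8-1-4j, 3) = C(4,0)·C(7,3) - C(4,1)·C(3,3) = 1·35 - 4·1 = 31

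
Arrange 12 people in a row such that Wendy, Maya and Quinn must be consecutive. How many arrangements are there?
Treat the 3 as one block: (12-3+1)! × 3! = 3628800 × 6 = 21772800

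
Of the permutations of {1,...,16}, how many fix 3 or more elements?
Exactly j fixed points: C(16,j)·!(16-j); sum over j ≥ 3 (derangement numbers via !m = (m-1)·(!(m-1) + !(m-2)): !0..!13 = 1, 0, 1, 2, 9, 44, 265, 1854, 14833, 133496, 1334961, 14684570, 176214841, 2290792932). Σ_{j=3}^{16} C(16,j)·!(16-j) = C(16,3)·!13 + C(16,4)·!12 + C(16,5)·!11 + C(16,6)·!10 + C(16,7)·!9 + C(16,8)·!8 + C(16,9)·!7 + C(16,10)·!6 + C(16,11)·!5 + C(16,12)·!4 + C(16,13)·!3 + C(16,14)·!2 + C(16,15)·!1 + C(16,16)·!0 = 560·2290792932 + 1820·176214841 + 4368·14684570 + 8008·1334961 + 11440·133496 + 12870·14833 + 11440·1854 + 8008·265 + 4368·44 + 1820·9 + 560·2 + 120·1 + 16·0 + 1·1 = 1680129258631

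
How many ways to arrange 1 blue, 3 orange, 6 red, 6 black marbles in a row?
16! / (1! × 3! × 6! × 6!) = 6726720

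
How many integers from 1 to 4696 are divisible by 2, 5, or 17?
⌊4696/2⌋+⌊4696/5⌋+⌊4696/17⌋ - ⌊4696/10⌋-⌊4696/34⌋-⌊4696/85⌋ + ⌊4696/170⌋ = 2348+939+276 - 469-138-55 + 27 = 2928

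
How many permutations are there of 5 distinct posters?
5! = 120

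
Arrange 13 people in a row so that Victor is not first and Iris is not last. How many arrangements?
By inclusion-exclusion: 13! - 2×(13-1)! + (13-2)! = 6227020800 - 958003200 + 39916800 = 5308934400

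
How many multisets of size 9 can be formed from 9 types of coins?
C(9+9-1, 9-1) = C(17, 8) = 24310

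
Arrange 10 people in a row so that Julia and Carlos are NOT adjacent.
Total - adjacent = 10! - (10-1)!×2 = 3628800 - 725760 = 2903040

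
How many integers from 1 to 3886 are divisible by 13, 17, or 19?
⌊3886/13⌋+⌊3886/17⌋+⌊3886/19⌋ - ⌊3886/221⌋-⌊3886/247⌋-⌊3886/323⌋ + ⌊3886/4199⌋ = 298+228+204 - 17-15-12 + 0 = 686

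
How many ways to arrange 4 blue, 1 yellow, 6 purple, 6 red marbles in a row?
17! / (4! × 1! × 6! × 6!) = 28588560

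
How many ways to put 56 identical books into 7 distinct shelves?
C(56+7-1, 7-1) = C(62, 6) = 61474519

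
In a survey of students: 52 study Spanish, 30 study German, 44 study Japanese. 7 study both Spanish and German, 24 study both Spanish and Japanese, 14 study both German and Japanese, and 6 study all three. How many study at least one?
|A∪B∪C| = 52+30+44-7-24-14+6 = 87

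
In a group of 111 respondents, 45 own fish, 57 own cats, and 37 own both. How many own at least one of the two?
|A∪B| = |A| + |B| - |A∩B| = 45 + 57 - 37 = 65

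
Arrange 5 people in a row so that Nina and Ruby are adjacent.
Treat as block: (5-1)! × 2! = 24 × 2 = 48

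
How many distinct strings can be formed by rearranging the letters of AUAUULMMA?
9! / (2! × 1! × 3! × 3!) = 5040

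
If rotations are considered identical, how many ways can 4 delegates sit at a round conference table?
Circular: fix one position, arrange the rest. (4-1)! = 6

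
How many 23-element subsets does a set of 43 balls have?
C(43,23) = 43!/(23!×20!) = 960566918220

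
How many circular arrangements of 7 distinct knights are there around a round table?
Circular: fix one position, arrange the rest. (7-1)! = 720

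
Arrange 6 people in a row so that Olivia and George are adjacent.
Treat as block: (6-1)! × 2! = 120 × 2 = 240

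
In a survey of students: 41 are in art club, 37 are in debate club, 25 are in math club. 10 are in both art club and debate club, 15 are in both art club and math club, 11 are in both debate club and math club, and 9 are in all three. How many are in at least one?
|A∪B∪C| = 41+37+25-10-15-11+9 = 76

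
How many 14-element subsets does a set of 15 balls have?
C(15,14) = 15!/(14!×1!) = 15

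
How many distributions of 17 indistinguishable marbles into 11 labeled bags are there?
C(17+11-1, 11-1) = C(27, 10) = 8436285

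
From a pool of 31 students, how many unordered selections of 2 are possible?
C(31,2) = 31!/(2!×29!) = 465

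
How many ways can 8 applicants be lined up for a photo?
8! = 40320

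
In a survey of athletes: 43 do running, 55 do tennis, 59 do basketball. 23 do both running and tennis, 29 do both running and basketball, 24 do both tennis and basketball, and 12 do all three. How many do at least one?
|A∪B∪C| = 43+55+59-23-29-24+12 = 93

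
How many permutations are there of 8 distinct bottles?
8! = 40320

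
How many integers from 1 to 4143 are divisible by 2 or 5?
⌊4143/2⌋ + ⌊4143/5⌋ - ⌊4143/10⌋ = 2071 + 828 - 414 = 2485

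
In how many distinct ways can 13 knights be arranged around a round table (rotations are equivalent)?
Circular: fix one position, arrange the rest. (13-1)! = 479001600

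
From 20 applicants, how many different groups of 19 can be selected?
C(20,19) = 20!/(19!×1!) = 20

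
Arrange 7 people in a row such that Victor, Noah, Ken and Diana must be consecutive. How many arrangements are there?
Treat the 4 as one block: (7-4+1)! × 4! = 24 × 24 = 576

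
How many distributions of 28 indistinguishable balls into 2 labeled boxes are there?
C(28+2-1, 2-1) = C(29, 1) = 29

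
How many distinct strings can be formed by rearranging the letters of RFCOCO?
6! / (2! × 1! × 2! × 1!) = 180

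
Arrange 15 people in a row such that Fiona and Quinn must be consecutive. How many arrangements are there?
Treat the 2 as one block: (15-2+1)! × 2! = 87178291200 × 2 = 174356582400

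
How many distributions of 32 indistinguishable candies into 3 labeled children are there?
C(32+3-1, 3-1) = C(34, 2) = 561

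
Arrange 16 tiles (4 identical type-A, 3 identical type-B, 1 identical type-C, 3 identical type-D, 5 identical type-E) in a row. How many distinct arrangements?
16! / (4! × 3! × 1! × 3! × 5!) = 201801600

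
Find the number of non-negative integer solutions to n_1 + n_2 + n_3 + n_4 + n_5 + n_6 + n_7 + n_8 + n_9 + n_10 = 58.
C(58+10-1, 10-1) = C(67, 9) = 42757703560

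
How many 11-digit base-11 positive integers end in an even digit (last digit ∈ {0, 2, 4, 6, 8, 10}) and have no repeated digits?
Last∈{0,2,4,6,8,10}. Last=0: 3628800. Last nonzero: 5×9×P(9,9) = 16329600. Total = 19958400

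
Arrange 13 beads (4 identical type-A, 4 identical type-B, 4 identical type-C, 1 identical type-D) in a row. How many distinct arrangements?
13! / (4! × 4! × 4! × 1!) = 450450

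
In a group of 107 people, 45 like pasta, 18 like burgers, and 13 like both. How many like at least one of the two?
|A∪B| = |A| + |B| - |A∩B| = 45 + 18 - 13 = 50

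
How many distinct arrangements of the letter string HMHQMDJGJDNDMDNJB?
17! / (3! × 1! × 1! × 1! × 2! × 2! × 4! × 3!) = 102918816000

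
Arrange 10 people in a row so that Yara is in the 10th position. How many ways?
Fix one position: (10-1)! = 362880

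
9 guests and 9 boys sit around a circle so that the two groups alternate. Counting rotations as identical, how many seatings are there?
Fix one of the guests: (9-1)! ways for the remaining guests, × 9! ways for the boys = 40320 × 362880 = 14631321600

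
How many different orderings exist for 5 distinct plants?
5! = 120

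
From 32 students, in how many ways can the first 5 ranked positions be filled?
P(32,5) = 32!/(32-5)! = 24165120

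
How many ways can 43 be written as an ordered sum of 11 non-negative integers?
C(43+11-1, 11-1) = C(53, 10) = 19499099620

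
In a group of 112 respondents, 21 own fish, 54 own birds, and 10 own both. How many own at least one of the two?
|A∪B| = |A| + |B| - |A∩B| = 21 + 54 - 10 = 65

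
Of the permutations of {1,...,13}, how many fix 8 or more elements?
Exactly j fixed points: C(13,j)·!(13-j); sum over j ≥ 8 (derangement numbers via !m = (m-1)·(!(m-1) + !(m-2)): !0..!5 = 1, 0, 1, 2, 9, 44). Σ_{j=8}^{13} C(13,j)·!(13-j) = C(13,8)·!5 + C(13,9)·!4 + C(13,10)·!3 + C(13,11)·!2 + C(13,12)·!1 + C(13,13)·!0 = 1287·44 + 715·9 + 286·2 + 78·1 + 13·0 + 1·1 = 63714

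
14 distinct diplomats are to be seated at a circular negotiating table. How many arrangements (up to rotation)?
Circular: fix one position, arrange the rest. (14-1)! = 6227020800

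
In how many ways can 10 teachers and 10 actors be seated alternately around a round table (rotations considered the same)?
Fix one of the teachers: (10-1)! ways for the remaining teachers, × 10! ways for the actors = 362880 × 3628800 = 1316818944000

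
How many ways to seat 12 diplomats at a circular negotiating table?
Circular: fix one position, arrange the rest. (12-1)! = 39916800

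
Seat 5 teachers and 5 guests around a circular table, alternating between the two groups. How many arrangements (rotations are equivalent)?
Fix one of the teachers: (5-1)! ways for the remaining teachers, × 5! ways for the guests = 24 × 120 = 2880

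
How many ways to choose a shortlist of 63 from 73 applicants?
C(73,63) = 73!/(63!×10!) = 621324937376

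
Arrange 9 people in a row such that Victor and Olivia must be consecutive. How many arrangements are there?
Treat the 2 as one block: (9-2+1)! × 2! = 40320 × 2 = 80640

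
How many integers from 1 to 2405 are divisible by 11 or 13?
⌊2405/11⌋ + ⌊2405/13⌋ - ⌊2405/143⌋ = 218 + 185 - 16 = 387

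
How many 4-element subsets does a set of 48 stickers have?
C(48,4) = 48!/(4!×44!) = 194580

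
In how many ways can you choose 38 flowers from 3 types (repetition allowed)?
C(38+3-1, 3-1) = C(40, 2) = 780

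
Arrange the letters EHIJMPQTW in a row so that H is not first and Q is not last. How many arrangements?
By inclusion-exclusion: 9! - 2×(9-1)! + (9-2)! = 362880 - 80640 + 5040 = 287280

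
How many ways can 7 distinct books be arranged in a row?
7! = 5040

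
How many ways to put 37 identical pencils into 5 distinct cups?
C(37+5-1, 5-1) = C(41, 4) = 101270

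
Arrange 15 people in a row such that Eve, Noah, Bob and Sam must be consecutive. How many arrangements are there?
Treat the 4 as one block: (15-4+1)! × 4! = 479001600 × 24 = 11496038400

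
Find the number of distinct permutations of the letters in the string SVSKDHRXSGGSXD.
14! / (1! × 1! × 2! × 4! × 2! × 1! × 1! × 2!) = 454053600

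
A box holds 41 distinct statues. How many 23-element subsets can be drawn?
C(41,23) = 41!/(23!×18!) = 202112640600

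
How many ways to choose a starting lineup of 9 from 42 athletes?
C(42,9) = 42!/(9!×33!) = 445891810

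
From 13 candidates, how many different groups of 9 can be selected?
C(13,9) = 13!/(9!×4!) = 715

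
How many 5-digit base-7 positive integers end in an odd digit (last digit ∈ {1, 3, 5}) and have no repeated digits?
Last∈{1,3,5}. Last=0: 0. Last nonzero: 3×5×P(5,3) = 900. Total = 900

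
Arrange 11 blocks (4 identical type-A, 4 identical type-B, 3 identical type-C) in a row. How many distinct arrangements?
11! / (4! × 4! × 3!) = 11550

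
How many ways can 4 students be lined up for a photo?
4! = 24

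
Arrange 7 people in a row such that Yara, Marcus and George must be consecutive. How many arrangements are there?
Treat the 3 as one block: (7-3+1)! × 3! = 120 × 6 = 720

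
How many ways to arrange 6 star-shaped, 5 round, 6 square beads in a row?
17! / (6! × 5! × 6!) = 5717712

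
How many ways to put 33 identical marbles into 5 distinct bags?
C(33+5-1, 5-1) = C(37, 4) = 66045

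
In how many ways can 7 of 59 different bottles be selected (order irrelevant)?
C(59,7) = 59!/(7!×52!) = 341149446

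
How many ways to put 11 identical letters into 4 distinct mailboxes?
C(11+4-1, 4-1) = C(14, 3) = 364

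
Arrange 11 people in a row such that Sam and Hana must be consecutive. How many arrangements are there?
Treat the 2 as one block: (11-2+1)! × 2! = 3628800 × 2 = 7257600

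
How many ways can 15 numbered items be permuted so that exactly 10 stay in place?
Choose the 10 fixed points C(15,10) = 3003, derange the rest: !5 = Σ_{j=0}^{5} (-1)^j·5!/j! = 120 - 120 + 60 - 20 + 5 - 1 = 44. Product = 3003 × 44 = 132132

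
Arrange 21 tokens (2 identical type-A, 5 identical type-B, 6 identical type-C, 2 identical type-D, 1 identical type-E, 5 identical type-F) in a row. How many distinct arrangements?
21! / (2! × 5! × 6! × 2! × 1! × 5!) = 1231938227520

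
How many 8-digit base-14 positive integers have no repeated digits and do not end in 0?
Last digit: 13 nonzero choices. First digit: 12 (nonzero, ≠last). Middle 6: P(12,6) = 665280. Total = 103783680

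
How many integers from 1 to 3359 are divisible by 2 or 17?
⌊3359/2⌋ + ⌊3359/17⌋ - ⌊3359/34⌋ = 1679 + 197 - 98 = 1778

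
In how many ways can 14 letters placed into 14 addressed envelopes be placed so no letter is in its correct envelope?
!14 = Σ_{j=0}^{14} (-1)^j·14!/j! = 87178291200 - 87178291200 + 43589145600 - 14529715200 + 3632428800 - 726485760 + 121080960 - 17297280 + 2162160 - 240240 + 24024 - 2184 + 182 - 14 + 1 = 32071101049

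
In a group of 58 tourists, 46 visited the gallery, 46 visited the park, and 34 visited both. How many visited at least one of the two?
|A∪B| = |A| + |B| - |A∩B| = 46 + 46 - 34 = 58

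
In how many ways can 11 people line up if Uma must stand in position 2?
Fix one position: (11-1)! = 3628800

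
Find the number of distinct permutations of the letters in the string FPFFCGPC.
8! / (3! × 2! × 2! × 1!) = 1680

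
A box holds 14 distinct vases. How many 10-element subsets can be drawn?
C(14,10) = 14!/(10!×4!) = 1001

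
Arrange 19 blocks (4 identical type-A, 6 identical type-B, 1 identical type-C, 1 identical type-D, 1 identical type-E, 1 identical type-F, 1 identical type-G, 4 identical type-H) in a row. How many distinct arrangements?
19! / (4! × 6! × 1! × 1! × 1! × 1! × 1! × 4!) = 293318625600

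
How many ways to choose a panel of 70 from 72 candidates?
C(72,70) = 72!/(70!×2!) = 2556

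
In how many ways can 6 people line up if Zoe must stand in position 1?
Fix one position: (6-1)! = 120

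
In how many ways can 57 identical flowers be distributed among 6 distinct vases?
C(57+6-1, 6-1) = C(62, 5) = 6471002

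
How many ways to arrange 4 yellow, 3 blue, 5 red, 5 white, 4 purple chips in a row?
21! / (4! × 3! × 5! × 5! × 4!) = 1026615189600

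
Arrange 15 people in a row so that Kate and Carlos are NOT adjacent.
Total - adjacent = 15! - (15-1)!×2 = 1307674368000 - 174356582400 = 1133317785600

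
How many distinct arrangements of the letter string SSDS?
4! / (3! × 1!) = 4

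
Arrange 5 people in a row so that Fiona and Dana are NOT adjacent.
Total - adjacent = 5! - (5-1)!×2 = 120 - 48 = 72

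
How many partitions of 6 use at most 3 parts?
By conjugation, equals partitions of 6 into parts ≤ 3. Let r_j(i) = number of partitions of i into parts ≤ j, for i = 0..6. r_1(i) = 1 for all i; r_j(i) = r_{j-1}(i) + r_j(i-j). Rows j = 2..3: ≤2: 1 1 2 2 3 3 4; ≤3: 1 1 2 3 4 5 7. r_3(6) = 7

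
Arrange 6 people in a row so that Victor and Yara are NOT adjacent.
Total - adjacent = 6! - (6-1)!×2 = 720 - 240 = 480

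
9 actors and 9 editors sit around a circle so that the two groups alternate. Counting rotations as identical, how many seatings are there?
Fix one of the actors: (9-1)! ways for the remaining actors, × 9! ways for the editors = 40320 × 362880 = 14631321600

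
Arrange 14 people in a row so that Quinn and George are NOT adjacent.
Total - adjacent = 14! - (14-1)!×2 = 87178291200 - 12454041600 = 74724249600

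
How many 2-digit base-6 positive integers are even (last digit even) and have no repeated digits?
Last∈{0,2,4}. Last=0: 5. Last nonzero: 2×4×P(4,0) = 8. Total = 13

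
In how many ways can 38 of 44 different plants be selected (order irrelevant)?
C(44,38) = 44!/(38!×6!) = 7059052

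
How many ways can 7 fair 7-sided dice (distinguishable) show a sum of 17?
Coefficient of x^17 in (x + x² + ... + x^7)^7. By inclusion-exclusion on dice exceeding 7: Σ_j (-1)^j C(7,j)·C(17-1-7j, 6) = C(7,0)·C(16,6) - C(7,1)·C(9,6) = 1·8008 - 7·84 = 7420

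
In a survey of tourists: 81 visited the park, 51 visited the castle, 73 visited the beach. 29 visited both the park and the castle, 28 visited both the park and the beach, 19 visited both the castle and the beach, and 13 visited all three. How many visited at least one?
|A∪B∪C| = 81+51+73-29-28-19+13 = 142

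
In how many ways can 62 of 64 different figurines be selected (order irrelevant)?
C(64,62) = 64!/(62!×2!) = 2016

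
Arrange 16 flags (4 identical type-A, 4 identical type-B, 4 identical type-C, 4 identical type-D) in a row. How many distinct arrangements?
16! / (4! × 4! × 4! × 4!) = 63063000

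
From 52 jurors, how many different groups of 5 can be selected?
C(52,5) = 52!/(5!×47!) = 2598960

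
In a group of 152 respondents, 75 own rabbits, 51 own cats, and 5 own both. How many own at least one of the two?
|A∪B| = |A| + |B| - |A∩B| = 75 + 51 - 5 = 121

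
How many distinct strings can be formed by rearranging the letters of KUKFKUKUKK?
10! / (6! × 1! × 3!) = 840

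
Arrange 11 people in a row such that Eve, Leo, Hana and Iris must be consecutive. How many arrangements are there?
Treat the 4 as one block: (11-4+1)! × 4! = 40320 × 24 = 967680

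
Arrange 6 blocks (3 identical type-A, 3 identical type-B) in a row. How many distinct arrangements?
6! / (3! × 3!) = 20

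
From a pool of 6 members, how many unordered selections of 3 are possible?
C(6,3) = 6!/(3!×3!) = 20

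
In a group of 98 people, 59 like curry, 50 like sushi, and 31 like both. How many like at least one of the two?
|A∪B| = |A| + |B| - |A∩B| = 59 + 50 - 31 = 78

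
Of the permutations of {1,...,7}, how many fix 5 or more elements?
Exactly j fixed points: C(7,j)·!(7-j); sum over j ≥ 5 (derangement numbers via !m = (m-1)·(!(m-1) + !(m-2)): !0..!2 = 1, 0, 1). Σ_{j=5}^{7} C(7,j)·!(7-j) = C(7,5)·!2 + C(7,6)·!1 + C(7,7)·!0 = 21·1 + 7·0 + 1·1 = 22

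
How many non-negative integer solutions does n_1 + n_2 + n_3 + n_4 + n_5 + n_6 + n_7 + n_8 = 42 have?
C(42+8-1, 8-1) = C(49, 7) = 85900584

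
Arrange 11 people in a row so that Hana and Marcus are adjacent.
Treat as block: (11-1)! × 2! = 3628800 × 2 = 7257600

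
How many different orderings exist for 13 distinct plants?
13! = 6227020800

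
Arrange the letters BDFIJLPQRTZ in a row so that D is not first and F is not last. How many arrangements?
By inclusion-exclusion: 11! - 2×(11-1)! + (11-2)! = 39916800 - 7257600 + 362880 = 33022080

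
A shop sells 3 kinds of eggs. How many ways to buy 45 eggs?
C(45+3-1, 3-1) = C(47, 2) = 1081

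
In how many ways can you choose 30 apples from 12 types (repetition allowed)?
C(30+12-1, 12-1) = C(41, 11) = 3159461968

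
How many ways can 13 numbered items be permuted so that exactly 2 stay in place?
Choose the 2 fixed points C(13,2) = 78, derange the rest: !11 = Σ_{j=0}^{11} (-1)^j·11!/j! = 39916800 - 39916800 + 19958400 - 6652800 + 1663200 - 332640 + 55440 - 7920 + 990 - 110 + 11 - 1 = 14684570. Product = 78 × 14684570 = 1145396460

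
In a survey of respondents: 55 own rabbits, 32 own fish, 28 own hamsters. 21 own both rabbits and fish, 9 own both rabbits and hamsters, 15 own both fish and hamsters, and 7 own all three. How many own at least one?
|A∪B∪C| = 55+32+28-21-9-15+7 = 77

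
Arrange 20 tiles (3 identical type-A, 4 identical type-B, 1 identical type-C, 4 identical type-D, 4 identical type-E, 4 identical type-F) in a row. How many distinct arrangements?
20! / (3! × 4! × 1! × 4! × 4! × 4!) = 1222160940000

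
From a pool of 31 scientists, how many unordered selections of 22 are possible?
C(31,22) = 31!/(22!×9!) = 20160075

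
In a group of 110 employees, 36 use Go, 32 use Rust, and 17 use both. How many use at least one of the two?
|A∪B| = |A| + |B| - |A∩B| = 36 + 32 - 17 = 51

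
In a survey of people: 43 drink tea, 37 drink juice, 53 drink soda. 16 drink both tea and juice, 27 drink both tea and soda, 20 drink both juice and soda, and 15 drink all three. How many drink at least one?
|A∪B∪C| = 43+37+53-16-27-20+15 = 85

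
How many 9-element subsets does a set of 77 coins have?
C(77,9) = 77!/(9!×68!) = 161322559475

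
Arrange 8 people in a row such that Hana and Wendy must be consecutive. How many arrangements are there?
Treat the 2 as one block: (8-2+1)! × 2! = 5040 × 2 = 10080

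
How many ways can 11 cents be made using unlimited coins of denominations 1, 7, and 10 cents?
Coefficient of x^11 in 1/(1-x^1) · 1/(1-x^7) · 1/(1-x^10). Case on j = number of 10-cent coins (j = 0..1); remainder r = 11 - 10j is made from {1,7} in ⌊r/7⌋+1 ways. r = 11, 1 → 2 + 1 = 3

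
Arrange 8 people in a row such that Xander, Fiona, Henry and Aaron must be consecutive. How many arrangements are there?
Treat the 4 as one block: (8-4+1)! × 4! = 120 × 24 = 2880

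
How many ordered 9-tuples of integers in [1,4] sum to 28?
Coefficient of x^28 in (x + x² + ... + x^4)^9. By inclusion-exclusion on dice exceeding 4: Σ_j (-1)^j C(9,j)·C(28-1-4j, 8) = C(9,0)·C(27,8) - C(9,1)·C(23,8) + C(9,2)·C(19,8) - C(9,3)·C(15,8) + C(9,4)·C(11,8) = 1·2220075 - 9·490314 + 36·75582 - 84·6435 + 126·165 = 8451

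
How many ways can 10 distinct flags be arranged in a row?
10! = 3628800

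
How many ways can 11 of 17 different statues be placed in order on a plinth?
P(17,11) = 17!/(17-11)! = 494010316800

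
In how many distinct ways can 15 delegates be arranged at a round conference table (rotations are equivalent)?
Circular: fix one position, arrange the rest. (15-1)! = 87178291200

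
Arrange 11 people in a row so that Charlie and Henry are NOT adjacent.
Total - adjacent = 11! - (11-1)!×2 = 39916800 - 7257600 = 32659200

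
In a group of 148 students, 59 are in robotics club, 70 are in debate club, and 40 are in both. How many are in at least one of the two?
|A∪B| = |A| + |B| - |A∩B| = 59 + 70 - 40 = 89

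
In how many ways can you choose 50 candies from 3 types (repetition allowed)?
C(50+3-1, 3-1) = C(52, 2) = 1326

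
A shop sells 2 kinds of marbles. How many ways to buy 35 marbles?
C(35+2-1, 2-1) = C(36, 1) = 36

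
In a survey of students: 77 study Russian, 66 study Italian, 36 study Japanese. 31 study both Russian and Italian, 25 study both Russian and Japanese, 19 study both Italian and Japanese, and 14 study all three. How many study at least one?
|A∪B∪C| = 77+66+36-31-25-19+14 = 118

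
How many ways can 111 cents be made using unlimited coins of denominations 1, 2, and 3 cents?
Coefficient of x^111 in 1/(1-x^1) · 1/(1-x^2) · 1/(1-x^3). Case on j = number of 3-cent coins (j = 0..37); remainder r = 111 - 3j is made from {1,2} in ⌊r/2⌋+1 ways. r = 111, 108, 105, 102, 99, 96, 93, 90, 87, 84, 81, 78, 75, 72, 69, 66, 63, 60, 57, 54, 51, 48, 45, 42, 39, 36, 33, 30, 27, 24, 21, 18, 15, 12, 9, 6, 3, 0 → 56 + 55 + 53 + 52 + 50 + 49 + 47 + 46 + 44 + 43 + 41 + 40 + 38 + 37 + 35 + 34 + 32 + 31 + 29 + 28 + 26 + 25 + 23 + 22 + 20 + 19 + 17 + 16 + 14 + 13 + 11 + 10 + 8 + 7 + 5 + 4 + 2 + 1 = 1083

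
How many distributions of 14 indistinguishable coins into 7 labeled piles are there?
C(14+7-1, 7-1) = C(20, 6) = 38760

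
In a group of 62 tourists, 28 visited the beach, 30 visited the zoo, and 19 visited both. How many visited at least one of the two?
|A∪B| = |A| + |B| - |A∩B| = 28 + 30 - 19 = 39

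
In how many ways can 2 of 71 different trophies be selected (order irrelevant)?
C(71,2) = 71!/(2!×69!) = 2485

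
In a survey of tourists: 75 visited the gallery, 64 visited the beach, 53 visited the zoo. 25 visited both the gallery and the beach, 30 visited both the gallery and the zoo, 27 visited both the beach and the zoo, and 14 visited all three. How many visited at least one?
|A∪B∪C| = 75+64+53-25-30-27+14 = 124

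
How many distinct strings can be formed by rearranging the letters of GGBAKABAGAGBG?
13! / (3! × 4! × 5! × 1!) = 360360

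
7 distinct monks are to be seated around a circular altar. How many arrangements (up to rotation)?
Circular: fix one position, arrange the rest. (7-1)! = 720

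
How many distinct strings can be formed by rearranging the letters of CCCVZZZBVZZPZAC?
15! / (4! × 1! × 1! × 2! × 1! × 6!) = 37837800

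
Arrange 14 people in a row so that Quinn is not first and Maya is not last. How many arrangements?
By inclusion-exclusion: 14! - 2×(14-1)! + (14-2)! = 87178291200 - 12454041600 + 479001600 = 75203251200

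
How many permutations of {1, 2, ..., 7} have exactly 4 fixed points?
Choose the 4 fixed points C(7,4) = 35, derange the rest: !3 = Σ_{j=0}^{3} (-1)^j·3!/j! = 6 - 6 + 3 - 1 = 2. Product = 35 × 2 = 70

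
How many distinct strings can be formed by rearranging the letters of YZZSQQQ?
7! / (1! × 1! × 3! × 2!) = 420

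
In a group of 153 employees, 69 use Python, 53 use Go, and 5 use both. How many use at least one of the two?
|A∪B| = |A| + |B| - |A∩B| = 69 + 53 - 5 = 117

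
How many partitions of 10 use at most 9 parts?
By conjugation, equals partitions of 10 into parts ≤ 9. Let r_j(i) = number of partitions of i into parts ≤ j, for i = 0..10. r_1(i) = 1 for all i; r_j(i) = r_{j-1}(i) + r_j(i-j). Rows j = 2..9: ≤2: 1 1 2 2 3 3 4 4 5 5 6; ≤3: 1 1 2 3 4 5 7 8 10 12 14; ≤4: 1 1 2 3 5 6 9 11 15 18 23; ≤5: 1 1 2 3 5 7 10 13 18 23 30; ≤6: 1 1 2 3 5 7 11 14 20 26 35; ≤7: 1 1 2 3 5 7 11 15 21 28 38; ≤8: 1 1 2 3 5 7 11 15 22 29 40; ≤9: 1 1 2 3 5 7 11 15 22 30 41. r_9(10) = 41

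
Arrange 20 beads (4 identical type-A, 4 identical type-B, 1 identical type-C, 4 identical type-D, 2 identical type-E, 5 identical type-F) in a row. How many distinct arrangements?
20! / (4! × 4! × 1! × 4! × 2! × 5!) = 733296564000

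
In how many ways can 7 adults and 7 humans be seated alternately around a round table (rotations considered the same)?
Fix one of the adults: (7-1)! ways for the remaining adults, × 7! ways for the humans = 720 × 5040 = 3628800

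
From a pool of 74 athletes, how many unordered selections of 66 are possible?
C(74,66) = 74!/(66!×8!) = 15071474661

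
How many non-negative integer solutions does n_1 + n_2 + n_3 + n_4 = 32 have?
C(32+4-1, 4-1) = C(35, 3) = 6545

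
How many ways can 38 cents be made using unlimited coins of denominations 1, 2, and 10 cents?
Coefficient of x^38 in 1/(1-x^1) · 1/(1-x^2) · 1/(1-x^10). Case on j = number of 10-cent coins (j = 0..3); remainder r = 38 - 10j is made from {1,2} in ⌊r/2⌋+1 ways. r = 38, 28, 18, 8 → 20 + 15 + 10 + 5 = 50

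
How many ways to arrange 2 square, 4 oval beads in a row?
6! / (2! × 4!) = 15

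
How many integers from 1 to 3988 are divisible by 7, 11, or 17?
⌊3988/7⌋+⌊3988/11⌋+⌊3988/17⌋ - ⌊3988/77⌋-⌊3988/119⌋-⌊3988/187⌋ + ⌊3988/1309⌋ = 569+362+234 - 51-33-21 + 3 = 1063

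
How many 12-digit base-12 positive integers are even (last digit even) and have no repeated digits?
Last∈{0,2,4,6,8,10}. Last=0: 39916800. Last nonzero: 5×10×P(10,10) = 181440000. Total = 221356800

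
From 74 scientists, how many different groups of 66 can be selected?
C(74,66) = 74!/(66!×8!) = 15071474661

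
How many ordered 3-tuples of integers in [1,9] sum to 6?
Coefficient of x^6 in (x + x² + ... + x^9)^3. By inclusion-exclusion on dice exceeding 9: Σ_j (-1)^j C(3,j)·C(6-1-9j, 2) = C(3,0)·C(5,2) = 1·10 = 10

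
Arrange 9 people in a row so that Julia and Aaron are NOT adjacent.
Total - adjacent = 9! - (9-1)!×2 = 362880 - 80640 = 282240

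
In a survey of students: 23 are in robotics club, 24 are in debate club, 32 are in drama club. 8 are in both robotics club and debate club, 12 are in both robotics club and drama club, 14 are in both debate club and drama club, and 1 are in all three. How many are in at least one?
|A∪B∪C| = 23+24+32-8-12-14+1 = 46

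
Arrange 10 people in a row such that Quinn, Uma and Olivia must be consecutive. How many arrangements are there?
Treat the 3 as one block: (10-3+1)! × 3! = 40320 × 6 = 241920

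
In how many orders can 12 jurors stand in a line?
12! = 479001600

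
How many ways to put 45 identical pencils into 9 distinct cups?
C(45+9-1, 9-1) = C(53, 8) = 886322710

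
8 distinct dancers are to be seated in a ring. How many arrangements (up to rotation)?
Circular: fix one position, arrange the rest. (8-1)! = 5040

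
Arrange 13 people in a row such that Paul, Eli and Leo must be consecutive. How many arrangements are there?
Treat the 3 as one block: (13-3+1)! × 3! = 39916800 × 6 = 239500800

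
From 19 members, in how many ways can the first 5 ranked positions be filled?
P(19,5) = 19!/(19-5)! = 1395360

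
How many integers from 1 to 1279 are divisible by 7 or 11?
⌊1279/7⌋ + ⌊1279/11⌋ - ⌊1279/77⌋ = 182 + 116 - 16 = 282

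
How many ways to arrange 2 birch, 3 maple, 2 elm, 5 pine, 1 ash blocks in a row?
13! / (2! × 3! × 2! × 5! × 1!) = 2162160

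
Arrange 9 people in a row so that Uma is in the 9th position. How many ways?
Fix one position: (9-1)! = 40320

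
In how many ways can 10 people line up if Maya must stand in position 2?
Fix one position: (10-1)! = 362880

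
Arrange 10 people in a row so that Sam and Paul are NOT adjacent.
Total - adjacent = 10! - (10-1)!×2 = 3628800 - 725760 = 2903040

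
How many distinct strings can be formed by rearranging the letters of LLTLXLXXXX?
10! / (1! × 4! × 5!) = 1260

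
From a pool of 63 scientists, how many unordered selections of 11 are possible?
C(63,11) = 63!/(11!×52!) = 615790256823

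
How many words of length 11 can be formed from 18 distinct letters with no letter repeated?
P(18,11) = 18!/(18-11)! = 1270312243200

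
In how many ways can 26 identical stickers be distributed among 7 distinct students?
C(26+7-1, 7-1) = C(32, 6) = 906192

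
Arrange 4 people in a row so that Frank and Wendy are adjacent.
Treat as block: (4-1)! × 2! = 6 × 2 = 12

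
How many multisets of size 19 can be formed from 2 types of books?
C(19+2-1, 2-1) = C(20, 1) = 20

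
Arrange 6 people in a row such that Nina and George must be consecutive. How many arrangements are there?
Treat the 2 as one block: (6-2+1)! × 2! = 120 × 2 = 240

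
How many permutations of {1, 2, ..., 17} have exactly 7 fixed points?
Choose the 7 fixed points C(17,7) = 19448, derange the rest: !10 = Σ_{j=0}^{10} (-1)^j·10!/j! = 3628800 - 3628800 + 1814400 - 604800 + 151200 - 30240 + 5040 - 720 + 90 - 10 + 1 = 1334961. Product = 19448 × 1334961 = 25962321528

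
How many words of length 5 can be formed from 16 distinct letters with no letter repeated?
P(16,5) = 16!/(16-5)! = 524160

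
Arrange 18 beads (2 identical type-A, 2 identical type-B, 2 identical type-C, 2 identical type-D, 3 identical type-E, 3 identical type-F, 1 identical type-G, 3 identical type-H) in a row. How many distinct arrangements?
18! / (2! × 2! × 2! × 2! × 3! × 3! × 1! × 3!) = 1852538688000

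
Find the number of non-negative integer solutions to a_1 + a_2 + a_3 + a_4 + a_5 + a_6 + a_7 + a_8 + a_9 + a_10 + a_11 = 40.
C(40+11-1, 11-1) = C(50, 10) = 10272278170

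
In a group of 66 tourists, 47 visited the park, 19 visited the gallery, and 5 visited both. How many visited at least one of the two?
|A∪B| = |A| + |B| - |A∩B| = 47 + 19 - 5 = 61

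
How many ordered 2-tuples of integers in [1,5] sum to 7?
Coefficient of x^7 in (x + x² + ... + x^5)^2. By inclusion-exclusion on dice exceeding 5: Σ_j (-1)^j C(2,j)·C(7-1-5j, 1) = C(2,0)·C(6,1) - C(2,1)·C(1,1) = 1·6 - 2·1 = 4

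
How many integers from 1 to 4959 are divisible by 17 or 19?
⌊4959/17⌋ + ⌊4959/19⌋ - ⌊4959/323⌋ = 291 + 261 - 15 = 537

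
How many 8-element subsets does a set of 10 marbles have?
C(10,8) = 10!/(8!×2!) = 45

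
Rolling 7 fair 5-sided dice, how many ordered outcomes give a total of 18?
Coefficient of x^18 in (x + x² + ... + x^5)^7. By inclusion-exclusion on dice exceeding 5: Σ_j (-1)^j C(7,j)·C(18-1-5j, 6) = C(7,0)·C(17,6) - C(7,1)·C(12,6) + C(7,2)·C(7,6) = 1·12376 - 7·924 + 21·7 = 6055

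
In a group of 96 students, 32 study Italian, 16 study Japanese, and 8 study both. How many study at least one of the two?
|A∪B| = |A| + |B| - |A∩B| = 32 + 16 - 8 = 40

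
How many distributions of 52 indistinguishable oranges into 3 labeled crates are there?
C(52+3-1, 3-1) = C(54, 2) = 1431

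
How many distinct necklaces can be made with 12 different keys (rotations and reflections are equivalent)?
(12-1)!/2 = 39916800/2 = 19958400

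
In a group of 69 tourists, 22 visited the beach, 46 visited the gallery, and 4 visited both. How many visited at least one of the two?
|A∪B| = |A| + |B| - |A∩B| = 22 + 46 - 4 = 64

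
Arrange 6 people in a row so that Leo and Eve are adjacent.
Treat as block: (6-1)! × 2! = 120 × 2 = 240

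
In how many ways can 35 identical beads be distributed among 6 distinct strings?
C(35+6-1, 6-1) = C(40, 5) = 658008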